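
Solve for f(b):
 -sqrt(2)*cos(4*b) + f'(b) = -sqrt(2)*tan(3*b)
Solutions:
 f(b) = C1 + sqrt(2)*log(cos(3*b))/3 + sqrt(2)*sin(4*b)/4


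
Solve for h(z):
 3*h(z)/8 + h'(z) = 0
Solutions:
 h(z) = C1*exp(-3*z/8)


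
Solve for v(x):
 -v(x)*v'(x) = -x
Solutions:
 v(x) = -sqrt(C1 + x^2)
 v(x) = sqrt(C1 + x^2)


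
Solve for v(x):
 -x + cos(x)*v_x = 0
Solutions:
 v(x) = C1 + Integral(x/cos(x), x)


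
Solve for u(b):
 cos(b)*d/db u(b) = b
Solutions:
 u(b) = C1 + Integral(b/cos(b), b)


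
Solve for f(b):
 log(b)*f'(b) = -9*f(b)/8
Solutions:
 f(b) = C1*exp(-9*li(b)/8)


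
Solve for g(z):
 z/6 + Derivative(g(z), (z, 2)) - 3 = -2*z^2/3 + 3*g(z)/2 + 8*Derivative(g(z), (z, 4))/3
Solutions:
 g(z) = 4*z^2/9 + z/9 + (C1*sin(sqrt(3)*z*sin(atan(sqrt(15))/2)/2) + C2*cos(sqrt(3)*z*sin(atan(sqrt(15))/2)/2))*exp(-sqrt(3)*z*cos(atan(sqrt(15))/2)/2) + (C3*sin(sqrt(3)*z*sin(atan(sqrt(15))/2)/2) + C4*cos(sqrt(3)*z*sin(atan(sqrt(15))/2)/2))*exp(sqrt(3)*z*cos(atan(sqrt(15))/2)/2) - 38/27


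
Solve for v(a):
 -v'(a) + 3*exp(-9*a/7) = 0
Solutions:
 v(a) = C1 - 7*exp(-9*a/7)/3


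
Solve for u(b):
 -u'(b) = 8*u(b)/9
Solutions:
 u(b) = C1*exp(-8*b/9)


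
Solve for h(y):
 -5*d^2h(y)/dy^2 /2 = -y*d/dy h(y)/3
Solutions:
 h(y) = C1 + C2*erfi(sqrt(15)*y/15)


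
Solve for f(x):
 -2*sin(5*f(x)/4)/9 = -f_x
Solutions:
 -2*x/9 + 2*log(cos(5*f(x)/4) - 1)/5 - 2*log(cos(5*f(x)/4) + 1)/5 = C1


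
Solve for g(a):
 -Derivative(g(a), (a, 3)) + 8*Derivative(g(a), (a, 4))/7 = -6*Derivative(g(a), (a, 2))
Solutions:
 g(a) = C1 + C2*a + (C3*sin(sqrt(1295)*a/16) + C4*cos(sqrt(1295)*a/16))*exp(7*a/16)


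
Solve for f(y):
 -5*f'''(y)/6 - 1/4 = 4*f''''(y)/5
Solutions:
 f(y) = C1 + C2*y + C3*y^2 + C4*exp(-25*y/24) - y^3/20


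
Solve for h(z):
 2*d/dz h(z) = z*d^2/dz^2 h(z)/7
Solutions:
 h(z) = C1 + C2*z^15


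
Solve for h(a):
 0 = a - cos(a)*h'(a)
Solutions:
 h(a) = C1 + Integral(a/cos(a), a)


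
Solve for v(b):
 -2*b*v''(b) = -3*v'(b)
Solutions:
 v(b) = C1 + C2*b^(5/2)


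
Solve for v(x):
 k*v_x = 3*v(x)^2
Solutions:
 v(x) = -k/(C1*k + 3*x)


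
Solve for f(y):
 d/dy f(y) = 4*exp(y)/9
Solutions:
 f(y) = C1 + 4*exp(y)/9


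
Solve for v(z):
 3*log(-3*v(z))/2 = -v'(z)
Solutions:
 2*Integral(1/(log(-_y) + log(3)), (_y, v(z)))/3 = C1 - z


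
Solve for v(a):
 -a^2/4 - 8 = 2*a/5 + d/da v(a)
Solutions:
 v(a) = C1 - a^3/12 - a^2/5 - 8*a


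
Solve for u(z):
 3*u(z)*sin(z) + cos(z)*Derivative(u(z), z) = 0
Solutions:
 u(z) = C1*cos(z)^3


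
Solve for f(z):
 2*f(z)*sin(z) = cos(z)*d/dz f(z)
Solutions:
 f(z) = C1/cos(z)^2


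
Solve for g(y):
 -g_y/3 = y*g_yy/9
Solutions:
 g(y) = C1 + C2/y^2


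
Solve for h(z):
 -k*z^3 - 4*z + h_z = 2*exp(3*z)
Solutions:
 h(z) = C1 + k*z^4/4 + 2*z^2 + 2*exp(3*z)/3


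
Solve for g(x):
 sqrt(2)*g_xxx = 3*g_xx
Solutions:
 g(x) = C1 + C2*x + C3*exp(3*sqrt(2)*x/2)


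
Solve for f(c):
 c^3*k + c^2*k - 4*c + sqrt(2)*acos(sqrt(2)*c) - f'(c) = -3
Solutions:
 f(c) = C1 + c^4*k/4 + c^3*k/3 - 2*c^2 + 3*c + sqrt(2)*(c*acos(sqrt(2)*c) - sqrt(2)*sqrt(1 - 2*c^2)/2)


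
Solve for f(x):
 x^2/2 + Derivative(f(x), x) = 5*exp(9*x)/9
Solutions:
 f(x) = C1 - x^3/6 + 5*exp(9*x)/81


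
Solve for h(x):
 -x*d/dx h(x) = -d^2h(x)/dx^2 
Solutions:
 h(x) = C1 + C2*erfi(sqrt(2)*x/2)


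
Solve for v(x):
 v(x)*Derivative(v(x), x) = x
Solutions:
 v(x) = -sqrt(C1 + x^2)
 v(x) = sqrt(C1 + x^2)


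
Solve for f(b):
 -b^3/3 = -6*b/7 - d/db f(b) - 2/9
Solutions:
 f(b) = C1 + b^4/12 - 3*b^2/7 - 2*b/9


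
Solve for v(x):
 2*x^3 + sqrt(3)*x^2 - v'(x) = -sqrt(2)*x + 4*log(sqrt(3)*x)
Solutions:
 v(x) = C1 + x^4/2 + sqrt(3)*x^3/3 + sqrt(2)*x^2/2 - 4*x*log(x) - x*log(9) + 4*x


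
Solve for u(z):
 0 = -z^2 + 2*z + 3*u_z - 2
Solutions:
 u(z) = C1 + z^3/9 - z^2/3 + 2*z/3


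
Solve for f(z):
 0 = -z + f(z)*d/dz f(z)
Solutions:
 f(z) = -sqrt(C1 + z^2)
 f(z) = sqrt(C1 + z^2)


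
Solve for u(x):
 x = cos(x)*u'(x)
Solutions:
 u(x) = C1 + Integral(x/cos(x), x)


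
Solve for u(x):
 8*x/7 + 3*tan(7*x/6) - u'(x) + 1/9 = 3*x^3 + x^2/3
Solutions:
 u(x) = C1 - 3*x^4/4 - x^3/9 + 4*x^2/7 + x/9 - 18*log(cos(7*x/6))/7


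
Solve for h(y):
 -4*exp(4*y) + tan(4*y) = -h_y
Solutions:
 h(y) = C1 + exp(4*y) + log(cos(4*y))/4


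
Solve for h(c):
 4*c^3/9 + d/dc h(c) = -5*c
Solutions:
 h(c) = C1 - c^4/9 - 5*c^2/2


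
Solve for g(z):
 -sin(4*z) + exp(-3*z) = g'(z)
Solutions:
 g(z) = C1 + cos(4*z)/4 - exp(-3*z)/3


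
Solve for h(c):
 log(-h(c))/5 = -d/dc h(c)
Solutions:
 -li(-h(c)) = C1 - c/5


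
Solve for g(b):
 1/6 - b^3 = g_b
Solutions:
 g(b) = C1 - b^4/4 + b/6


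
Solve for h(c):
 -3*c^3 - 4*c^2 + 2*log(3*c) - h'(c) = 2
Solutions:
 h(c) = C1 - 3*c^4/4 - 4*c^3/3 + 2*c*log(c) - 4*c + 2*c*log(3)


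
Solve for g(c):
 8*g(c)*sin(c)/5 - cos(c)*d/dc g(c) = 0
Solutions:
 g(c) = C1/cos(c)^(8/5)


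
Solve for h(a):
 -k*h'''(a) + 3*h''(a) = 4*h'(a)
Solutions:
 h(a) = C1 + C2*exp(a*(3 - sqrt(9 - 16*k))/(2*k)) + C3*exp(a*(sqrt(9 - 16*k) + 3)/(2*k))


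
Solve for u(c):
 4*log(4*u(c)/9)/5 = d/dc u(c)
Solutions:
 -5*Integral(1/(log(_y) - 2*log(3) + 2*log(2)), (_y, u(c)))/4 = C1 - c


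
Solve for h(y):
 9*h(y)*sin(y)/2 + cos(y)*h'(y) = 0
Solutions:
 h(y) = C1*cos(y)^(9/2)


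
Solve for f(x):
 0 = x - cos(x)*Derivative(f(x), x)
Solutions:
 f(x) = C1 + Integral(x/cos(x), x)


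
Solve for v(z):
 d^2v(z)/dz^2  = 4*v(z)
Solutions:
 v(z) = C1*exp(-2*z) + C2*exp(2*z)


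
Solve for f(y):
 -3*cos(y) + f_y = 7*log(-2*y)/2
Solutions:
 f(y) = C1 + 7*y*log(-y)/2 - 7*y/2 + 7*y*log(2)/2 + 3*sin(y)


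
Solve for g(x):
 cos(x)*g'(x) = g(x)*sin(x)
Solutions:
 g(x) = C1/cos(x)


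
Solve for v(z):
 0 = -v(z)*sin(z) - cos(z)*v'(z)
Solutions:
 v(z) = C1*cos(z)


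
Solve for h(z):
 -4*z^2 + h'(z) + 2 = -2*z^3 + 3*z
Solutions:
 h(z) = C1 - z^4/2 + 4*z^3/3 + 3*z^2/2 - 2*z


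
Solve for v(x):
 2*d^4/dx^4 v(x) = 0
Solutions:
 v(x) = C1 + C2*x + C3*x^2 + C4*x^3


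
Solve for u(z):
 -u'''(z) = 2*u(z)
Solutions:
 u(z) = C3*exp(-2^(1/3)*z) + (C1*sin(2^(1/3)*sqrt(3)*z/2) + C2*cos(2^(1/3)*sqrt(3)*z/2))*exp(2^(1/3)*z/2)


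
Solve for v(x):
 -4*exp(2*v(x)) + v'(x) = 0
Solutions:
 v(x) = log(-sqrt(-1/(C1 + 4*x))) - log(2)/2
 v(x) = log(-1/(C1 + 4*x))/2 - log(2)/2


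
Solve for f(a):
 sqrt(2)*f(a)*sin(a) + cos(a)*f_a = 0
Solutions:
 f(a) = C1*cos(a)^(sqrt(2))


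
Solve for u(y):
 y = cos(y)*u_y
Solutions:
 u(y) = C1 + Integral(y/cos(y), y)


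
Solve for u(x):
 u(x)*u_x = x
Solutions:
 u(x) = -sqrt(C1 + x^2)
 u(x) = sqrt(C1 + x^2)


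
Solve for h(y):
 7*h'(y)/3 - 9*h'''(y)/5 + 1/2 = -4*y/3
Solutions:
 h(y) = C1 + C2*exp(-sqrt(105)*y/9) + C3*exp(sqrt(105)*y/9) - 2*y^2/7 - 3*y/14


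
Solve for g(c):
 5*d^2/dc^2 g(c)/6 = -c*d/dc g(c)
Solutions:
 g(c) = C1 + C2*erf(sqrt(15)*c/5)


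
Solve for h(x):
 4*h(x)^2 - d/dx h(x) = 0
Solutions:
 h(x) = -1/(C1 + 4*x)


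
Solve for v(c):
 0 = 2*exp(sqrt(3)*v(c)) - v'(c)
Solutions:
 v(c) = sqrt(3)*(2*log(-1/(C1 + 2*c)) - log(3))/6


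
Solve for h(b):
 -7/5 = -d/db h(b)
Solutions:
 h(b) = C1 + 7*b/5


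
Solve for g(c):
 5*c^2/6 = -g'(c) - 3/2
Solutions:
 g(c) = C1 - 5*c^3/18 - 3*c/2


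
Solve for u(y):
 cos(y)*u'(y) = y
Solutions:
 u(y) = C1 + Integral(y/cos(y), y)


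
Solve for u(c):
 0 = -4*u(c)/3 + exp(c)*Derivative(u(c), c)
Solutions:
 u(c) = C1*exp(-4*exp(-c)/3)


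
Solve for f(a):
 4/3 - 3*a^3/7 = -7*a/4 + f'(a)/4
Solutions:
 f(a) = C1 - 3*a^4/7 + 7*a^2/2 + 16*a/3


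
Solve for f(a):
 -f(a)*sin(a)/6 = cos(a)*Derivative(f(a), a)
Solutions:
 f(a) = C1*cos(a)^(1/6)


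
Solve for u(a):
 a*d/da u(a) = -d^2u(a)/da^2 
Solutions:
 u(a) = C1 + C2*erf(sqrt(2)*a/2)


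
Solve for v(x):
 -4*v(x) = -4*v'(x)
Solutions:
 v(x) = C1*exp(x)


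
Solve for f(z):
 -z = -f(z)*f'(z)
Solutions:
 f(z) = -sqrt(C1 + z^2)
 f(z) = sqrt(C1 + z^2)


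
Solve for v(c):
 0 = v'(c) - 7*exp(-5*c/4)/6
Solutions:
 v(c) = C1 - 14*exp(-5*c/4)/15


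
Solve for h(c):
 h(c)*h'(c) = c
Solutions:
 h(c) = -sqrt(C1 + c^2)
 h(c) = sqrt(C1 + c^2)


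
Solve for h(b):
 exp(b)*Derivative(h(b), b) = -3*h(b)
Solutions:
 h(b) = C1*exp(3*exp(-b))


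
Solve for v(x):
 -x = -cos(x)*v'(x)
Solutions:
 v(x) = C1 + Integral(x/cos(x), x)


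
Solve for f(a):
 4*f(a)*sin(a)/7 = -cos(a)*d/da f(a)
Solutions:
 f(a) = C1*cos(a)^(4/7)


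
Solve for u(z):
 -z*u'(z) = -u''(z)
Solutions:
 u(z) = C1 + C2*erfi(sqrt(2)*z/2)


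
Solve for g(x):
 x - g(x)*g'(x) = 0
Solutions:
 g(x) = -sqrt(C1 + x^2)
 g(x) = sqrt(C1 + x^2)


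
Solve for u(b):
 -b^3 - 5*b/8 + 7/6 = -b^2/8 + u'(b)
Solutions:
 u(b) = C1 - b^4/4 + b^3/24 - 5*b^2/16 + 7*b/6


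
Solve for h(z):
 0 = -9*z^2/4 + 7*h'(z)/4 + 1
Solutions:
 h(z) = C1 + 3*z^3/7 - 4*z/7


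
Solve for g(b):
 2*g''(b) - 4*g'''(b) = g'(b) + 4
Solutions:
 g(b) = C1 - 4*b + (C2*sin(sqrt(3)*b/4) + C3*cos(sqrt(3)*b/4))*exp(b/4)


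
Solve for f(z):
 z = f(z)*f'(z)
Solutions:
 f(z) = -sqrt(C1 + z^2)
 f(z) = sqrt(C1 + z^2)


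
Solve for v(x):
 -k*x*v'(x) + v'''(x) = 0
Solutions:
 v(x) = C1 + Integral(C2*airyai(k^(1/3)*x) + C3*airybi(k^(1/3)*x), x)


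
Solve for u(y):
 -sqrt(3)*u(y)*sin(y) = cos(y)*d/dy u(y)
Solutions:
 u(y) = C1*cos(y)^(sqrt(3))


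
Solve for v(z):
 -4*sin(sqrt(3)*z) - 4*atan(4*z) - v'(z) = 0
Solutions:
 v(z) = C1 - 4*z*atan(4*z) + log(16*z^2 + 1)/2 + 4*sqrt(3)*cos(sqrt(3)*z)/3


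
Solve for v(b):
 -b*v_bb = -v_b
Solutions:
 v(b) = C1 + C2*b^2


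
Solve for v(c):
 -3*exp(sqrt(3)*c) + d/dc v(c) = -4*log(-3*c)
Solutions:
 v(c) = C1 - 4*c*log(-c) + 4*c*(1 - log(3)) + sqrt(3)*exp(sqrt(3)*c)


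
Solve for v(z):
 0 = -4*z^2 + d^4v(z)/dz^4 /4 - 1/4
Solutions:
 v(z) = C1 + C2*z + C3*z^2 + C4*z^3 + 2*z^6/45 + z^4/24


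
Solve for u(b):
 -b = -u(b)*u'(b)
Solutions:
 u(b) = -sqrt(C1 + b^2)
 u(b) = sqrt(C1 + b^2)


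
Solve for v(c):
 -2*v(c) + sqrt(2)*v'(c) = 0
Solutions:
 v(c) = C1*exp(sqrt(2)*c)


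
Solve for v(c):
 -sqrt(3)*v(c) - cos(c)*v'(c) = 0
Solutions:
 v(c) = C1*(sin(c) - 1)^(sqrt(3)/2)/(sin(c) + 1)^(sqrt(3)/2)


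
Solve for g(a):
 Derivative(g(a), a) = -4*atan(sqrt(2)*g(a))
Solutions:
 Integral(1/atan(sqrt(2)*_y), (_y, g(a))) = C1 - 4*a


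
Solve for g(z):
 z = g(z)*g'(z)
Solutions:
 g(z) = -sqrt(C1 + z^2)
 g(z) = sqrt(C1 + z^2)


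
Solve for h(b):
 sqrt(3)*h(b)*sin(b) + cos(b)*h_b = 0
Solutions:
 h(b) = C1*cos(b)^(sqrt(3))


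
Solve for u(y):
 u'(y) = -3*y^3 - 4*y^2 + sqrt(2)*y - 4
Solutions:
 u(y) = C1 - 3*y^4/4 - 4*y^3/3 + sqrt(2)*y^2/2 - 4*y


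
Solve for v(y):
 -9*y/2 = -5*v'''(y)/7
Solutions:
 v(y) = C1 + C2*y + C3*y^2 + 21*y^4/80


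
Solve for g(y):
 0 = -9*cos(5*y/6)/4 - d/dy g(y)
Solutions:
 g(y) = C1 - 27*sin(5*y/6)/10


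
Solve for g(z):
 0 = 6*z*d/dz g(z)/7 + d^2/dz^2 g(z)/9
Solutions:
 g(z) = C1 + C2*erf(3*sqrt(21)*z/7)


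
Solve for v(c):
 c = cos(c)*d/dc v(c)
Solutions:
 v(c) = C1 + Integral(c/cos(c), c)


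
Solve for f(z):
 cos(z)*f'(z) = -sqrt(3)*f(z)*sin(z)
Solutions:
 f(z) = C1*cos(z)^(sqrt(3))


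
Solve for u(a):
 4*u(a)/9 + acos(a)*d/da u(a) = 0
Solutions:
 u(a) = C1*exp(-4*Integral(1/acos(a), a)/9)


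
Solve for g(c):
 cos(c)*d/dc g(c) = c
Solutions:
 g(c) = C1 + Integral(c/cos(c), c)


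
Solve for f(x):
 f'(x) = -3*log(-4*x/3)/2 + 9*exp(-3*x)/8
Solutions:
 f(x) = C1 - 3*x*log(-x)/2 + x*(-3*log(2) + 3/2 + 3*log(3)/2) - 3*exp(-3*x)/8


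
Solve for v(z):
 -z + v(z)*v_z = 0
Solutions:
 v(z) = -sqrt(C1 + z^2)
 v(z) = sqrt(C1 + z^2)


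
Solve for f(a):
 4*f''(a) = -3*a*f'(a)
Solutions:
 f(a) = C1 + C2*erf(sqrt(6)*a/4)


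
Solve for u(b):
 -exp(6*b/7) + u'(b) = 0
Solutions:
 u(b) = C1 + 7*exp(6*b/7)/6


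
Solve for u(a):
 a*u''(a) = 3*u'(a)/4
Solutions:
 u(a) = C1 + C2*a^(7/4)


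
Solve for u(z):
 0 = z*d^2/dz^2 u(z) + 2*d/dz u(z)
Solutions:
 u(z) = C1 + C2/z


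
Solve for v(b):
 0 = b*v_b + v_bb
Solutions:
 v(b) = C1 + C2*erf(sqrt(2)*b/2)


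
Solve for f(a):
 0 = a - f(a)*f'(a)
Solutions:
 f(a) = -sqrt(C1 + a^2)
 f(a) = sqrt(C1 + a^2)


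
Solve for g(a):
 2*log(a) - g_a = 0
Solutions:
 g(a) = C1 + 2*a*log(a) - 2*a


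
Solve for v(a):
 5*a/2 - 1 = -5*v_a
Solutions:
 v(a) = C1 - a^2/4 + a/5


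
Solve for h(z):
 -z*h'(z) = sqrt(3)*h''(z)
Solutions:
 h(z) = C1 + C2*erf(sqrt(2)*3^(3/4)*z/6)


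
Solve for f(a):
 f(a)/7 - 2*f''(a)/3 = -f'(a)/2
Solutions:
 f(a) = C1*exp(a*(21 - sqrt(1113))/56) + C2*exp(a*(21 + sqrt(1113))/56)


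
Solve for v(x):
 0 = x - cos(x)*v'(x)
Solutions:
 v(x) = C1 + Integral(x/cos(x), x)


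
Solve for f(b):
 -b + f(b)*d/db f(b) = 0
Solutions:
 f(b) = -sqrt(C1 + b^2)
 f(b) = sqrt(C1 + b^2)


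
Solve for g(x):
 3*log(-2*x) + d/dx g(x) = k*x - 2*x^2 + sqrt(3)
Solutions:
 g(x) = C1 + k*x^2/2 - 2*x^3/3 - 3*x*log(-x) + x*(-3*log(2) + sqrt(3) + 3)


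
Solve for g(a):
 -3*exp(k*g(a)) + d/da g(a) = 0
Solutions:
 g(a) = Piecewise((log(-1/(C1*k + 3*a*k))/k, Ne(k, 0)), (nan, True))
 g(a) = Piecewise((C1 + 3*a, Eq(k, 0)), (nan, True))


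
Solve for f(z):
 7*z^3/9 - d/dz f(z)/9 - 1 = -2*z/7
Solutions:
 f(z) = C1 + 7*z^4/4 + 9*z^2/7 - 9*z


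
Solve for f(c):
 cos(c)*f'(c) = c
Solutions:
 f(c) = C1 + Integral(c/cos(c), c)


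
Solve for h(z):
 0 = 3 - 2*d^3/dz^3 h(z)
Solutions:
 h(z) = C1 + C2*z + C3*z^2 + z^3/4


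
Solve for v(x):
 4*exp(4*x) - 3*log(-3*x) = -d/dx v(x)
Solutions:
 v(x) = C1 + 3*x*log(-x) + 3*x*(-1 + log(3)) - exp(4*x)


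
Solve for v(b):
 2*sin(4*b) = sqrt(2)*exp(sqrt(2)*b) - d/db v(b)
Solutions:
 v(b) = C1 + exp(sqrt(2)*b) + cos(4*b)/2


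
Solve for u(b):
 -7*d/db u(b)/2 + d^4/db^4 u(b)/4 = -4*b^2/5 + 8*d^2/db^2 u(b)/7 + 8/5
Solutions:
 u(b) = C1 + C2*exp(-b*(32/(sqrt(8841441)/441 + 7)^(1/3) + 21*(sqrt(8841441)/441 + 7)^(1/3))/42)*sin(sqrt(3)*b*(-21*(sqrt(8841441)/441 + 7)^(1/3) + 32/(sqrt(8841441)/441 + 7)^(1/3))/42) + C3*exp(-b*(32/(sqrt(8841441)/441 + 7)^(1/3) + 21*(sqrt(8841441)/441 + 7)^(1/3))/42)*cos(sqrt(3)*b*(-21*(sqrt(8841441)/441 + 7)^(1/3) + 32/(sqrt(8841441)/441 + 7)^(1/3))/42) + C4*exp(b*(32/(21*(sqrt(8841441)/441 + 7)^(1/3)) + (sqrt(8841441)/441 + 7)^(1/3))) + 8*b^3/105 - 128*b^2/1715 - 6864*b/16807


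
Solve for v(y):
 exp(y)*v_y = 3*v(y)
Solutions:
 v(y) = C1*exp(-3*exp(-y))


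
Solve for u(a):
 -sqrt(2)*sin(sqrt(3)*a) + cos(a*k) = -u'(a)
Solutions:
 u(a) = C1 - sqrt(6)*cos(sqrt(3)*a)/3 - sin(a*k)/k


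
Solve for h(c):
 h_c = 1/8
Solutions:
 h(c) = C1 + c/8


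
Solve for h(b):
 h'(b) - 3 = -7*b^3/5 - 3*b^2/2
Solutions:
 h(b) = C1 - 7*b^4/20 - b^3/2 + 3*b


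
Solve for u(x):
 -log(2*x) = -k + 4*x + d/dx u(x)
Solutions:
 u(x) = C1 + k*x - 2*x^2 - x*log(x) - x*log(2) + x


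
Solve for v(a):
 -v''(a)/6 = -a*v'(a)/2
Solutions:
 v(a) = C1 + C2*erfi(sqrt(6)*a/2)


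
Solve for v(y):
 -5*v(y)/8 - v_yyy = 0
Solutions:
 v(y) = C3*exp(-5^(1/3)*y/2) + (C1*sin(sqrt(3)*5^(1/3)*y/4) + C2*cos(sqrt(3)*5^(1/3)*y/4))*exp(5^(1/3)*y/4)


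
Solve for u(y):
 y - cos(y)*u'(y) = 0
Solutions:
 u(y) = C1 + Integral(y/cos(y), y)


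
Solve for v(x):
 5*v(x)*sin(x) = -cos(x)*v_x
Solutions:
 v(x) = C1*cos(x)^5


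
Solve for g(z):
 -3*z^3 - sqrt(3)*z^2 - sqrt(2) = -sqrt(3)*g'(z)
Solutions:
 g(z) = C1 + sqrt(3)*z^4/4 + z^3/3 + sqrt(6)*z/3


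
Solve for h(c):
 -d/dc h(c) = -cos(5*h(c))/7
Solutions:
 -c/7 - log(sin(5*h(c)) - 1)/10 + log(sin(5*h(c)) + 1)/10 = C1


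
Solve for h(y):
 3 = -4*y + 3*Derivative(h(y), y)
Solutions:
 h(y) = C1 + 2*y^2/3 + y


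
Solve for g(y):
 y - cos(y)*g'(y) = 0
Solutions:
 g(y) = C1 + Integral(y/cos(y), y)


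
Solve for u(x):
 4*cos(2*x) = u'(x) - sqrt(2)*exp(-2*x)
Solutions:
 u(x) = C1 + 2*sin(2*x) - sqrt(2)*exp(-2*x)/2


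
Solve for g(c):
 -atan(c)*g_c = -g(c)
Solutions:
 g(c) = C1*exp(Integral(1/atan(c), c))


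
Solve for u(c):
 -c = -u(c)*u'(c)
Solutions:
 u(c) = -sqrt(C1 + c^2)
 u(c) = sqrt(C1 + c^2)


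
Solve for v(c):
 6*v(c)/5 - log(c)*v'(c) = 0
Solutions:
 v(c) = C1*exp(6*li(c)/5)


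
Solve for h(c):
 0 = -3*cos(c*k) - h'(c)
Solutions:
 h(c) = C1 - 3*sin(c*k)/k


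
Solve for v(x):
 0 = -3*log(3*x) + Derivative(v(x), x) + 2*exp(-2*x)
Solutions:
 v(x) = C1 + 3*x*log(x) + 3*x*(-1 + log(3)) + exp(-2*x)


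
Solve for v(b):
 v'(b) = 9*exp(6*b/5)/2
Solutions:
 v(b) = C1 + 15*exp(6*b/5)/4


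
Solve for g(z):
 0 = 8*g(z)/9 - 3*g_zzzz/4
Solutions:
 g(z) = C1*exp(-2*6^(1/4)*z/3) + C2*exp(2*6^(1/4)*z/3) + C3*sin(2*6^(1/4)*z/3) + C4*cos(2*6^(1/4)*z/3)


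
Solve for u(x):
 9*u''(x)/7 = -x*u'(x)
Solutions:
 u(x) = C1 + C2*erf(sqrt(14)*x/6)


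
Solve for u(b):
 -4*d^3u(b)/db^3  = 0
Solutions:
 u(b) = C1 + C2*b + C3*b^2


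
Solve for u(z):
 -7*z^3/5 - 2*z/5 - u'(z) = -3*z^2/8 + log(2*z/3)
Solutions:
 u(z) = C1 - 7*z^4/20 + z^3/8 - z^2/5 - z*log(z) + z*log(3/2) + z


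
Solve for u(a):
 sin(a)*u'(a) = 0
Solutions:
 u(a) = C1


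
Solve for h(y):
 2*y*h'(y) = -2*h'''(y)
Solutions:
 h(y) = C1 + Integral(C2*airyai(-y) + C3*airybi(-y), y)


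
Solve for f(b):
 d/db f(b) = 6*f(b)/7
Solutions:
 f(b) = C1*exp(6*b/7)


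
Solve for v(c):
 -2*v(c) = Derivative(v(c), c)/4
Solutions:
 v(c) = C1*exp(-8*c)


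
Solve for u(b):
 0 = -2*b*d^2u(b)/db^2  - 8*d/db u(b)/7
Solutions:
 u(b) = C1 + C2*b^(3/7)


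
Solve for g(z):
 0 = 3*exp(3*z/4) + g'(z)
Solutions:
 g(z) = C1 - 4*exp(3*z/4)


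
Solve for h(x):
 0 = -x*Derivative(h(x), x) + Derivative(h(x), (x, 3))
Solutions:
 h(x) = C1 + Integral(C2*airyai(x) + C3*airybi(x), x)


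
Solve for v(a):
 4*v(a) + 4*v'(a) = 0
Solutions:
 v(a) = C1*exp(-a)


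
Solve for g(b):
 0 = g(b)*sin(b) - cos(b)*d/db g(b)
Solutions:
 g(b) = C1/cos(b)


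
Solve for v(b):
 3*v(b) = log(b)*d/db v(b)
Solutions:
 v(b) = C1*exp(3*li(b))


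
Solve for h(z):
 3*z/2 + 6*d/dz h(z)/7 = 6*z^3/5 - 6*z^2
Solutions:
 h(z) = C1 + 7*z^4/20 - 7*z^3/3 - 7*z^2/8


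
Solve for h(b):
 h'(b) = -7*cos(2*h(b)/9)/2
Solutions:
 7*b/2 - 9*log(sin(2*h(b)/9) - 1)/4 + 9*log(sin(2*h(b)/9) + 1)/4 = C1


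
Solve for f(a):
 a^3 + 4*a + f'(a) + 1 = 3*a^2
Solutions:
 f(a) = C1 - a^4/4 + a^3 - 2*a^2 - a


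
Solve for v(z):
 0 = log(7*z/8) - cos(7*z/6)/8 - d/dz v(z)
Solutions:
 v(z) = C1 + z*log(z) - 3*z*log(2) - z + z*log(7) - 3*sin(7*z/6)/28


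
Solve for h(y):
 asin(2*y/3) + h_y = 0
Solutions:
 h(y) = C1 - y*asin(2*y/3) - sqrt(9 - 4*y^2)/2


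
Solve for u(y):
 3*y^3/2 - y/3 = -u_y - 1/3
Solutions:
 u(y) = C1 - 3*y^4/8 + y^2/6 - y/3


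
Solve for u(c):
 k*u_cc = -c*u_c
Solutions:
 u(c) = C1 + C2*sqrt(k)*erf(sqrt(2)*c*sqrt(1/k)/2)


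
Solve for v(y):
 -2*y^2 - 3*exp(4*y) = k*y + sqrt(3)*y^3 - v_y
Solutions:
 v(y) = C1 + k*y^2/2 + sqrt(3)*y^4/4 + 2*y^3/3 + 3*exp(4*y)/4


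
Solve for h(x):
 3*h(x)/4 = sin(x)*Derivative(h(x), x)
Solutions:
 h(x) = C1*(cos(x) - 1)^(3/8)/(cos(x) + 1)^(3/8)


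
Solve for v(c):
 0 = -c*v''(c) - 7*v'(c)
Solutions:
 v(c) = C1 + C2/c^6


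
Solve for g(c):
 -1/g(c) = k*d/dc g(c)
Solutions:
 g(c) = -sqrt(C1 - 2*c/k)
 g(c) = sqrt(C1 - 2*c/k)


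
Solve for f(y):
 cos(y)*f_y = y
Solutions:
 f(y) = C1 + Integral(y/cos(y), y)


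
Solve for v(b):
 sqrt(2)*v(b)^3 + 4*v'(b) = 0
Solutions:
 v(b) = -sqrt(2)*sqrt(-1/(C1 - sqrt(2)*b))
 v(b) = sqrt(2)*sqrt(-1/(C1 - sqrt(2)*b))


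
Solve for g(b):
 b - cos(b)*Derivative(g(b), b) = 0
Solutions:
 g(b) = C1 + Integral(b/cos(b), b)


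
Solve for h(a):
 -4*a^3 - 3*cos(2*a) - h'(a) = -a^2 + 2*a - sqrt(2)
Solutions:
 h(a) = C1 - a^4 + a^3/3 - a^2 + sqrt(2)*a - 3*sin(2*a)/2


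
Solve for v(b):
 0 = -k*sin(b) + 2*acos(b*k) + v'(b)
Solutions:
 v(b) = C1 - k*cos(b) - 2*Piecewise((b*acos(b*k) - sqrt(-b^2*k^2 + 1)/k, Ne(k, 0)), (pi*b/2, True))


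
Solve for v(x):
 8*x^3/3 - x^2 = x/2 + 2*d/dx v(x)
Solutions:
 v(x) = C1 + x^4/3 - x^3/6 - x^2/8


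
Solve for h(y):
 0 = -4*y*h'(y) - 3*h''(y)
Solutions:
 h(y) = C1 + C2*erf(sqrt(6)*y/3)


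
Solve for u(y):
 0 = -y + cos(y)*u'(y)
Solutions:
 u(y) = C1 + Integral(y/cos(y), y)


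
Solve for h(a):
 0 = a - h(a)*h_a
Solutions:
 h(a) = -sqrt(C1 + a^2)
 h(a) = sqrt(C1 + a^2)


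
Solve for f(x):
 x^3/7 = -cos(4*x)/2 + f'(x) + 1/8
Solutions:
 f(x) = C1 + x^4/28 - x/8 + sin(4*x)/8


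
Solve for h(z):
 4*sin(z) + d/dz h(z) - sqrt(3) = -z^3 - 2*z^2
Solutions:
 h(z) = C1 - z^4/4 - 2*z^3/3 + sqrt(3)*z + 4*cos(z)


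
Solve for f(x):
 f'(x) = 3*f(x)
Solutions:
 f(x) = C1*exp(3*x)


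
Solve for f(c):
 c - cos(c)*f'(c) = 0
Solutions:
 f(c) = C1 + Integral(c/cos(c), c)


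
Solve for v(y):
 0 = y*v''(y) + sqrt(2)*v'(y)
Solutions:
 v(y) = C1 + C2*y^(1 - sqrt(2))


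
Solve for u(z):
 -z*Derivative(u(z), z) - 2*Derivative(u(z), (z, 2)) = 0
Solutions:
 u(z) = C1 + C2*erf(z/2)


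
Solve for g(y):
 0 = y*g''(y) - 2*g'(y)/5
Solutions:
 g(y) = C1 + C2*y^(7/5)


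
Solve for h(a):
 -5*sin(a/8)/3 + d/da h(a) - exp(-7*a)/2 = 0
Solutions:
 h(a) = C1 - 40*cos(a/8)/3 - exp(-7*a)/14


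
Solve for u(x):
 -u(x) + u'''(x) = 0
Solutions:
 u(x) = C3*exp(x) + (C1*sin(sqrt(3)*x/2) + C2*cos(sqrt(3)*x/2))*exp(-x/2)


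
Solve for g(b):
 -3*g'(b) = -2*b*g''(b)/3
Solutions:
 g(b) = C1 + C2*b^(11/2)


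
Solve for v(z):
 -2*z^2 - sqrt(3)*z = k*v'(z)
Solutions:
 v(z) = C1 - 2*z^3/(3*k) - sqrt(3)*z^2/(2*k)


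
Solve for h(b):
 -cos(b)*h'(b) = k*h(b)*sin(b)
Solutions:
 h(b) = C1*exp(k*log(cos(b)))


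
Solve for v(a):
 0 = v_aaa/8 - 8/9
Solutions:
 v(a) = C1 + C2*a + C3*a^2 + 32*a^3/27


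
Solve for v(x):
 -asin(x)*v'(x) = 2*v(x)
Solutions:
 v(x) = C1*exp(-2*Integral(1/asin(x), x))


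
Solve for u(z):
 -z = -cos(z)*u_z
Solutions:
 u(z) = C1 + Integral(z/cos(z), z)


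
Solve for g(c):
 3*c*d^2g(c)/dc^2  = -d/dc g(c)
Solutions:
 g(c) = C1 + C2*c^(2/3)


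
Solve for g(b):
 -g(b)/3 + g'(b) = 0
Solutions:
 g(b) = C1*exp(b/3)


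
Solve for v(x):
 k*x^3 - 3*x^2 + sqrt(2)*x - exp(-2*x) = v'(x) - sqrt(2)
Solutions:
 v(x) = C1 + k*x^4/4 - x^3 + sqrt(2)*x^2/2 + sqrt(2)*x + exp(-2*x)/2


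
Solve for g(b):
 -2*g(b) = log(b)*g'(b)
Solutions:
 g(b) = C1*exp(-2*li(b))


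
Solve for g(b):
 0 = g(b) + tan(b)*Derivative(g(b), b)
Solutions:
 g(b) = C1/sin(b)


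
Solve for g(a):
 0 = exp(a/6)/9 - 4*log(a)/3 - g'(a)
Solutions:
 g(a) = C1 - 4*a*log(a)/3 + 4*a/3 + 2*exp(a/6)/3


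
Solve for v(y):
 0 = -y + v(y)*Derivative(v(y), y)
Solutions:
 v(y) = -sqrt(C1 + y^2)
 v(y) = sqrt(C1 + y^2)


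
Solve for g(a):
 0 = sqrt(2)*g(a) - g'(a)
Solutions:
 g(a) = C1*exp(sqrt(2)*a)


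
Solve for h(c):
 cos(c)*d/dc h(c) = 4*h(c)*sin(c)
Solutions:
 h(c) = C1/cos(c)^4


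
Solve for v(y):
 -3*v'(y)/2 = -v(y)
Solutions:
 v(y) = C1*exp(2*y/3)


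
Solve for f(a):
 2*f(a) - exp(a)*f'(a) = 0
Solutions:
 f(a) = C1*exp(-2*exp(-a))


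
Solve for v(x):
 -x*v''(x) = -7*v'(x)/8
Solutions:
 v(x) = C1 + C2*x^(15/8)


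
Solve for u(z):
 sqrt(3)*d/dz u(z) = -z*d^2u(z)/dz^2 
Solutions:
 u(z) = C1 + C2*z^(1 - sqrt(3))


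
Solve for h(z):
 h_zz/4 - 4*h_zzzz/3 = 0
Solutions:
 h(z) = C1 + C2*z + C3*exp(-sqrt(3)*z/4) + C4*exp(sqrt(3)*z/4)


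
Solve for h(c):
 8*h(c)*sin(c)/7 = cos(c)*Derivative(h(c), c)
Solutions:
 h(c) = C1/cos(c)^(8/7)


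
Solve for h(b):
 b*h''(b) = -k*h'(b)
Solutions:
 h(b) = C1 + b^(1 - re(k))*(C2*sin(log(b)*Abs(im(k))) + C3*cos(log(b)*im(k)))


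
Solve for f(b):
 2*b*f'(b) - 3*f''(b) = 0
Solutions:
 f(b) = C1 + C2*erfi(sqrt(3)*b/3)


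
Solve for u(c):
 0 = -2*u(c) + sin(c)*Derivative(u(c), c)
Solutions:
 u(c) = C1*(cos(c) - 1)/(cos(c) + 1)


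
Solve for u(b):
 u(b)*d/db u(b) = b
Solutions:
 u(b) = -sqrt(C1 + b^2)
 u(b) = sqrt(C1 + b^2)


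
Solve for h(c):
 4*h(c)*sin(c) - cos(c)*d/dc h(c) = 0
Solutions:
 h(c) = C1/cos(c)^4


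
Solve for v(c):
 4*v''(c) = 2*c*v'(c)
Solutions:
 v(c) = C1 + C2*erfi(c/2)


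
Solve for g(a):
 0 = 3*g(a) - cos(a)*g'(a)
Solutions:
 g(a) = C1*(sin(a) + 1)^(3/2)/(sin(a) - 1)^(3/2)


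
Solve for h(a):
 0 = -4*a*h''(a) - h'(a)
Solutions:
 h(a) = C1 + C2*a^(3/4)


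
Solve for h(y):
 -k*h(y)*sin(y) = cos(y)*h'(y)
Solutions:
 h(y) = C1*exp(k*log(cos(y)))


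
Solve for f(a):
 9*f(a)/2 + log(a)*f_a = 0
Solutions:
 f(a) = C1*exp(-9*li(a)/2)


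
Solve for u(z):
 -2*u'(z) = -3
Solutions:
 u(z) = C1 + 3*z/2


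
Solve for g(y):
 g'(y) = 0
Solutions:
 g(y) = C1


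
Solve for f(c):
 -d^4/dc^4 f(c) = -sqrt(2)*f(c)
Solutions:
 f(c) = C1*exp(-2^(1/8)*c) + C2*exp(2^(1/8)*c) + C3*sin(2^(1/8)*c) + C4*cos(2^(1/8)*c)


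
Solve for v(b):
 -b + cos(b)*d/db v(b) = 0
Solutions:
 v(b) = C1 + Integral(b/cos(b), b)


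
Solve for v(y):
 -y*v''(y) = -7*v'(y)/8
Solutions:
 v(y) = C1 + C2*y^(15/8)


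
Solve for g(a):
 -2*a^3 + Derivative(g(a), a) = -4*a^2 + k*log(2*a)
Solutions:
 g(a) = C1 + a^4/2 - 4*a^3/3 + a*k*log(a) - a*k + a*k*log(2)


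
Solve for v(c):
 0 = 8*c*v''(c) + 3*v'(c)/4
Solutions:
 v(c) = C1 + C2*c^(29/32)


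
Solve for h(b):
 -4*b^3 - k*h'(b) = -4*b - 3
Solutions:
 h(b) = C1 - b^4/k + 2*b^2/k + 3*b/k


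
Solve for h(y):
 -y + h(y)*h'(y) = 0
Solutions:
 h(y) = -sqrt(C1 + y^2)
 h(y) = sqrt(C1 + y^2)


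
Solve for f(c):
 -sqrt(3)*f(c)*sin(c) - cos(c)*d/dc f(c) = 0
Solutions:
 f(c) = C1*cos(c)^(sqrt(3))


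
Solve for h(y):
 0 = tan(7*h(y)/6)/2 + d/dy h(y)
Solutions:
 h(y) = -6*asin(C1*exp(-7*y/12))/7 + 6*pi/7
 h(y) = 6*asin(C1*exp(-7*y/12))/7


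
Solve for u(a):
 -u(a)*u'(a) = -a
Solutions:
 u(a) = -sqrt(C1 + a^2)
 u(a) = sqrt(C1 + a^2)


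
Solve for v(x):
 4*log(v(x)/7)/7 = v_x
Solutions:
 7*Integral(1/(-log(_y) + log(7)), (_y, v(x)))/4 = C1 - x


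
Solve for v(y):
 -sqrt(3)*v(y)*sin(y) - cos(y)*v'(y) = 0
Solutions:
 v(y) = C1*cos(y)^(sqrt(3))


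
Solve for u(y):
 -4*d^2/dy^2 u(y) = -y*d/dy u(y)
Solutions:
 u(y) = C1 + C2*erfi(sqrt(2)*y/4)


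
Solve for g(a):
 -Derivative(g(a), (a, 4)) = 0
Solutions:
 g(a) = C1 + C2*a + C3*a^2 + C4*a^3


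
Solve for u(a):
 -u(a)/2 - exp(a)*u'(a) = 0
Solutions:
 u(a) = C1*exp(exp(-a)/2)


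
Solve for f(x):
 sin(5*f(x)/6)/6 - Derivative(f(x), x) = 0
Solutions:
 -x/6 + 3*log(cos(5*f(x)/6) - 1)/5 - 3*log(cos(5*f(x)/6) + 1)/5 = C1


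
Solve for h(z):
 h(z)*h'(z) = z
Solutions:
 h(z) = -sqrt(C1 + z^2)
 h(z) = sqrt(C1 + z^2)


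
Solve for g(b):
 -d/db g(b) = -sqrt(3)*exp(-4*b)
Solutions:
 g(b) = C1 - sqrt(3)*exp(-4*b)/4


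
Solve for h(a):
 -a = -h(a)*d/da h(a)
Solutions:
 h(a) = -sqrt(C1 + a^2)
 h(a) = sqrt(C1 + a^2)


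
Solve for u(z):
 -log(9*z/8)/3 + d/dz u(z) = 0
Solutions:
 u(z) = C1 + z*log(z)/3 - z*log(2) - z/3 + 2*z*log(3)/3


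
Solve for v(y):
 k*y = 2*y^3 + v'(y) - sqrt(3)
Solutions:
 v(y) = C1 + k*y^2/2 - y^4/2 + sqrt(3)*y


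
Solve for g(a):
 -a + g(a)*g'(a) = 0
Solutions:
 g(a) = -sqrt(C1 + a^2)
 g(a) = sqrt(C1 + a^2)


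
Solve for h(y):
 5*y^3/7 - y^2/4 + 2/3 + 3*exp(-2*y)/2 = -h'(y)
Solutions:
 h(y) = C1 - 5*y^4/28 + y^3/12 - 2*y/3 + 3*exp(-2*y)/4


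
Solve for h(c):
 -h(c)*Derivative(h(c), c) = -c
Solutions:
 h(c) = -sqrt(C1 + c^2)
 h(c) = sqrt(C1 + c^2)


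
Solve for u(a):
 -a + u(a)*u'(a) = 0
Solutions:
 u(a) = -sqrt(C1 + a^2)
 u(a) = sqrt(C1 + a^2)


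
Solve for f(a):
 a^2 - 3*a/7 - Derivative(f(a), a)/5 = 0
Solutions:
 f(a) = C1 + 5*a^3/3 - 15*a^2/14


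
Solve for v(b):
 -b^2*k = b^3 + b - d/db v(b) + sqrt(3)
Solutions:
 v(b) = C1 + b^4/4 + b^3*k/3 + b^2/2 + sqrt(3)*b


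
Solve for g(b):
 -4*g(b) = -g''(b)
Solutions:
 g(b) = C1*exp(-2*b) + C2*exp(2*b)


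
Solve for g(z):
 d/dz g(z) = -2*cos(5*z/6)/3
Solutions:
 g(z) = C1 - 4*sin(5*z/6)/5


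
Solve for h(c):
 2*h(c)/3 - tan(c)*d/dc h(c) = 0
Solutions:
 h(c) = C1*sin(c)^(2/3)


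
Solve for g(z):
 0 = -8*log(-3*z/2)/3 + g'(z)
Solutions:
 g(z) = C1 + 8*z*log(-z)/3 + 8*z*(-1 - log(2) + log(3))/3


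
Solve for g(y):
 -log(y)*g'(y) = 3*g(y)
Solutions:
 g(y) = C1*exp(-3*li(y))


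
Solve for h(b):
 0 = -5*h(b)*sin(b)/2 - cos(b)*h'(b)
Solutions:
 h(b) = C1*cos(b)^(5/2)


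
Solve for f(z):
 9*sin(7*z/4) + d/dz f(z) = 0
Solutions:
 f(z) = C1 + 36*cos(7*z/4)/7


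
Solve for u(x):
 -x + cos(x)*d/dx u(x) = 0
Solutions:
 u(x) = C1 + Integral(x/cos(x), x)


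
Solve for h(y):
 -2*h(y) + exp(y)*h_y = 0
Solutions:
 h(y) = C1*exp(-2*exp(-y))


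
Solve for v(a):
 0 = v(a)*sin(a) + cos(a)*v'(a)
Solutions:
 v(a) = C1*cos(a)


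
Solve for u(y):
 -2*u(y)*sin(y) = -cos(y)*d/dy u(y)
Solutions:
 u(y) = C1/cos(y)^2


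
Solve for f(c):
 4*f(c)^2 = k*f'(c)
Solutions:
 f(c) = -k/(C1*k + 4*c)


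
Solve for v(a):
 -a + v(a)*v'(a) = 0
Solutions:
 v(a) = -sqrt(C1 + a^2)
 v(a) = sqrt(C1 + a^2)


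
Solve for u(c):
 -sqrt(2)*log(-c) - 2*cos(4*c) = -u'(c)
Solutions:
 u(c) = C1 + sqrt(2)*c*(log(-c) - 1) + sin(4*c)/2


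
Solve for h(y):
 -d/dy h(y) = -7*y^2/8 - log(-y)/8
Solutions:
 h(y) = C1 + 7*y^3/24 + y*log(-y)/8 - y/8


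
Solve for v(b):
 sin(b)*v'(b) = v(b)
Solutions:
 v(b) = C1*sqrt(cos(b) - 1)/sqrt(cos(b) + 1)


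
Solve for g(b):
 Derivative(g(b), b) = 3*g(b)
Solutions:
 g(b) = C1*exp(3*b)


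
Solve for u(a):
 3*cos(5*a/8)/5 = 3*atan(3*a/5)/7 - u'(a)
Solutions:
 u(a) = C1 + 3*a*atan(3*a/5)/7 - 5*log(9*a^2 + 25)/14 - 24*sin(5*a/8)/25


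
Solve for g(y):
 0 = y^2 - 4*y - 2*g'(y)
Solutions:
 g(y) = C1 + y^3/6 - y^2


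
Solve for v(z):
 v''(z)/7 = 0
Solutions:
 v(z) = C1 + C2*z


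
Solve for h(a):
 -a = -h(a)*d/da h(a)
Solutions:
 h(a) = -sqrt(C1 + a^2)
 h(a) = sqrt(C1 + a^2)


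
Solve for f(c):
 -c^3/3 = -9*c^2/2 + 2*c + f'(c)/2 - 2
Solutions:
 f(c) = C1 - c^4/6 + 3*c^3 - 2*c^2 + 4*c


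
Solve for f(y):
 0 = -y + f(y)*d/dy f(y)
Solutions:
 f(y) = -sqrt(C1 + y^2)
 f(y) = sqrt(C1 + y^2)


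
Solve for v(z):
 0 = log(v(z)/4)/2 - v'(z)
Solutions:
 2*Integral(1/(-log(_y) + 2*log(2)), (_y, v(z))) = C1 - z


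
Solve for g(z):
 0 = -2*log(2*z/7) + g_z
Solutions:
 g(z) = C1 + 2*z*log(z) + z*log(4/49) - 2*z


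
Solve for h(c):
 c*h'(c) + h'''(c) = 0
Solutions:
 h(c) = C1 + Integral(C2*airyai(-c) + C3*airybi(-c), c)


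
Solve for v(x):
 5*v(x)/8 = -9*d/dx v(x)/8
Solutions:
 v(x) = C1*exp(-5*x/9)


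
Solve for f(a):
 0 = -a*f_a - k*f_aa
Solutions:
 f(a) = C1 + C2*sqrt(k)*erf(sqrt(2)*a*sqrt(1/k)/2)


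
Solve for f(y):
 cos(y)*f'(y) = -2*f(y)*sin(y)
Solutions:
 f(y) = C1*cos(y)^2


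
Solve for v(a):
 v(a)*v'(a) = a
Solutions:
 v(a) = -sqrt(C1 + a^2)
 v(a) = sqrt(C1 + a^2)


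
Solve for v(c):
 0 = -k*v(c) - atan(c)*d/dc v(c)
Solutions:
 v(c) = C1*exp(-k*Integral(1/atan(c), c))


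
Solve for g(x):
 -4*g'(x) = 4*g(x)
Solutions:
 g(x) = C1*exp(-x)


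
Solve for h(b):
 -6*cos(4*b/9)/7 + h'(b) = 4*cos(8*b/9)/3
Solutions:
 h(b) = C1 + 27*sin(4*b/9)/14 + 3*sin(8*b/9)/2


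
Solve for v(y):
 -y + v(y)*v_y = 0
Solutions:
 v(y) = -sqrt(C1 + y^2)
 v(y) = sqrt(C1 + y^2)


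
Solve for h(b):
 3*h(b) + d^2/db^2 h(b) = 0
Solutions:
 h(b) = C1*sin(sqrt(3)*b) + C2*cos(sqrt(3)*b)


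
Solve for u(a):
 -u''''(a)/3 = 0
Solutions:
 u(a) = C1 + C2*a + C3*a^2 + C4*a^3


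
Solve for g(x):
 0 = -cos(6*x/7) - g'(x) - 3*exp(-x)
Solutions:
 g(x) = C1 - 7*sin(6*x/7)/6 + 3*exp(-x)


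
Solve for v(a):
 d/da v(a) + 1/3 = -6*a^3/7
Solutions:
 v(a) = C1 - 3*a^4/14 - a/3


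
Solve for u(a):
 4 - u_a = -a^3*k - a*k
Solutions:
 u(a) = C1 + a^4*k/4 + a^2*k/2 + 4*a


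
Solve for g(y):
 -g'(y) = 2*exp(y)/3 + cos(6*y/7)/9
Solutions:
 g(y) = C1 - 2*exp(y)/3 - 7*sin(6*y/7)/54


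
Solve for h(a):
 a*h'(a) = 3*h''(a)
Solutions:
 h(a) = C1 + C2*erfi(sqrt(6)*a/6)


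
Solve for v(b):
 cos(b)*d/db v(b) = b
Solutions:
 v(b) = C1 + Integral(b/cos(b), b)


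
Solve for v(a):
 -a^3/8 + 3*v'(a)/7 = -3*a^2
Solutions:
 v(a) = C1 + 7*a^4/96 - 7*a^3/3


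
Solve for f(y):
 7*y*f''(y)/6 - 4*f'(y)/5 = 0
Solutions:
 f(y) = C1 + C2*y^(59/35)


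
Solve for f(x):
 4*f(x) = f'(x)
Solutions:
 f(x) = C1*exp(4*x)


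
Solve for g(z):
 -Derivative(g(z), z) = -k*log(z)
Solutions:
 g(z) = C1 + k*z*log(z) - k*z


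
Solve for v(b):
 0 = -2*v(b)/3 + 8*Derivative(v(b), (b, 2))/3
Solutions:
 v(b) = C1*exp(-b/2) + C2*exp(b/2)


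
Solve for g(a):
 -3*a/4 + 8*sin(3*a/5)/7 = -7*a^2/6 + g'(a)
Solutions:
 g(a) = C1 + 7*a^3/18 - 3*a^2/8 - 40*cos(3*a/5)/21


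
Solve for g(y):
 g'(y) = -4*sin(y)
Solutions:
 g(y) = C1 + 4*cos(y)


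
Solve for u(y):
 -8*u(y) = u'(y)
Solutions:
 u(y) = C1*exp(-8*y)


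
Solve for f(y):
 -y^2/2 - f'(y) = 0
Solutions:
 f(y) = C1 - y^3/6


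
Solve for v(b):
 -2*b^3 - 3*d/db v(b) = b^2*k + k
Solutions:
 v(b) = C1 - b^4/6 - b^3*k/9 - b*k/3


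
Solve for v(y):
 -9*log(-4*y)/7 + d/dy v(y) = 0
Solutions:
 v(y) = C1 + 9*y*log(-y)/7 + 9*y*(-1 + 2*log(2))/7


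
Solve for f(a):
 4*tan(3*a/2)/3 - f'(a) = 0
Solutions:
 f(a) = C1 - 8*log(cos(3*a/2))/9


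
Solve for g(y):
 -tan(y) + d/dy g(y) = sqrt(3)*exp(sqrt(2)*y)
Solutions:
 g(y) = C1 + sqrt(6)*exp(sqrt(2)*y)/2 - log(cos(y))


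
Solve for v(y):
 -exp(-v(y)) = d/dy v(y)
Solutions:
 v(y) = log(C1 - y)


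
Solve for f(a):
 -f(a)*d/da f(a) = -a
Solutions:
 f(a) = -sqrt(C1 + a^2)
 f(a) = sqrt(C1 + a^2)


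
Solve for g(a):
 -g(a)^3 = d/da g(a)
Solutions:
 g(a) = -sqrt(2)*sqrt(-1/(C1 - a))/2
 g(a) = sqrt(2)*sqrt(-1/(C1 - a))/2


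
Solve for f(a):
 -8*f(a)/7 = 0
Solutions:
 f(a) = 0


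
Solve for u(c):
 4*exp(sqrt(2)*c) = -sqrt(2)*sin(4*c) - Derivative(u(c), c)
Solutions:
 u(c) = C1 - 2*sqrt(2)*exp(sqrt(2)*c) + sqrt(2)*cos(4*c)/4


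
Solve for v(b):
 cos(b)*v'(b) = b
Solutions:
 v(b) = C1 + Integral(b/cos(b), b)


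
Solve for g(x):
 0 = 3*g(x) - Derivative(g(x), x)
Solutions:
 g(x) = C1*exp(3*x)


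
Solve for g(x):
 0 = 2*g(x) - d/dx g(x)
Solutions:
 g(x) = C1*exp(2*x)


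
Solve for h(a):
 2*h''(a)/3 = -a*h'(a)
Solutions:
 h(a) = C1 + C2*erf(sqrt(3)*a/2)


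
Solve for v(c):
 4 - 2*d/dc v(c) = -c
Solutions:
 v(c) = C1 + c^2/4 + 2*c


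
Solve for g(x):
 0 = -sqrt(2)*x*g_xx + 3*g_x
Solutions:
 g(x) = C1 + C2*x^(1 + 3*sqrt(2)/2)


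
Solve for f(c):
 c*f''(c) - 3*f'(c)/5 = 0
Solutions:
 f(c) = C1 + C2*c^(8/5)


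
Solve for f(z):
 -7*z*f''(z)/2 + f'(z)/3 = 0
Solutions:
 f(z) = C1 + C2*z^(23/21)


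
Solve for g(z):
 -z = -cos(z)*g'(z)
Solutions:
 g(z) = C1 + Integral(z/cos(z), z)


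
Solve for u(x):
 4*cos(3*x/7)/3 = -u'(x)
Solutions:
 u(x) = C1 - 28*sin(3*x/7)/9


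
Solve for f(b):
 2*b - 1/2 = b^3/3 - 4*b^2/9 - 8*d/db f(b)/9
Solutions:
 f(b) = C1 + 3*b^4/32 - b^3/6 - 9*b^2/8 + 9*b/16


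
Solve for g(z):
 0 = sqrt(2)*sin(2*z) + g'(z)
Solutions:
 g(z) = C1 + sqrt(2)*cos(2*z)/2


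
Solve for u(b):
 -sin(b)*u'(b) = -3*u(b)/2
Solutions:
 u(b) = C1*(cos(b) - 1)^(3/4)/(cos(b) + 1)^(3/4)


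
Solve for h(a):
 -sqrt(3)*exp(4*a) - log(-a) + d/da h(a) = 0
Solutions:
 h(a) = C1 + a*log(-a) - a + sqrt(3)*exp(4*a)/4


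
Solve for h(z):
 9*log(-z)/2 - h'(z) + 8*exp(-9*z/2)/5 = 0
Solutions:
 h(z) = C1 + 9*z*log(-z)/2 - 9*z/2 - 16*exp(-9*z/2)/45


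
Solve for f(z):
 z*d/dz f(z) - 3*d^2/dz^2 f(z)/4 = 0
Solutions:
 f(z) = C1 + C2*erfi(sqrt(6)*z/3)


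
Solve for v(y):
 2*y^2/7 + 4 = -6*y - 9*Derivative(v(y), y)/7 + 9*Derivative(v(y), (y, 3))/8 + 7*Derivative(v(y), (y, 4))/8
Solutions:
 v(y) = C1 + C2*exp(-y*(3*3^(1/3)/(2*sqrt(154) + 25)^(1/3) + 6 + 3^(2/3)*(2*sqrt(154) + 25)^(1/3))/14)*sin(3*3^(1/6)*y*(-(2*sqrt(154) + 25)^(1/3) + 3^(2/3)/(2*sqrt(154) + 25)^(1/3))/14) + C3*exp(-y*(3*3^(1/3)/(2*sqrt(154) + 25)^(1/3) + 6 + 3^(2/3)*(2*sqrt(154) + 25)^(1/3))/14)*cos(3*3^(1/6)*y*(-(2*sqrt(154) + 25)^(1/3) + 3^(2/3)/(2*sqrt(154) + 25)^(1/3))/14) + C4*exp(y*(-3 + 3*3^(1/3)/(2*sqrt(154) + 25)^(1/3) + 3^(2/3)*(2*sqrt(154) + 25)^(1/3))/7) - 2*y^3/27 - 7*y^2/3 - 7*y/2


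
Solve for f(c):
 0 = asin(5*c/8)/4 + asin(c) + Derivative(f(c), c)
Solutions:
 f(c) = C1 - c*asin(5*c/8)/4 - c*asin(c) - sqrt(1 - c^2) - sqrt(64 - 25*c^2)/20


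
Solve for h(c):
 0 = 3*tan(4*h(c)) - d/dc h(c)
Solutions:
 h(c) = -asin(C1*exp(12*c))/4 + pi/4
 h(c) = asin(C1*exp(12*c))/4


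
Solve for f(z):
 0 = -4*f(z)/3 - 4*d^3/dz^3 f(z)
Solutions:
 f(z) = C3*exp(-3^(2/3)*z/3) + (C1*sin(3^(1/6)*z/2) + C2*cos(3^(1/6)*z/2))*exp(3^(2/3)*z/6)


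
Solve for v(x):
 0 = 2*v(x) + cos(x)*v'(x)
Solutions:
 v(x) = C1*(sin(x) - 1)/(sin(x) + 1)


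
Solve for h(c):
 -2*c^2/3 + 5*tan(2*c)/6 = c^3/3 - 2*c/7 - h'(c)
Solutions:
 h(c) = C1 + c^4/12 + 2*c^3/9 - c^2/7 + 5*log(cos(2*c))/12


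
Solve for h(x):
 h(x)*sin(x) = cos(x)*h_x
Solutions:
 h(x) = C1/cos(x)


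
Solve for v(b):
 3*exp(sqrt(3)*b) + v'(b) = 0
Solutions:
 v(b) = C1 - sqrt(3)*exp(sqrt(3)*b)


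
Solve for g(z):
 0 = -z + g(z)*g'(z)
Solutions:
 g(z) = -sqrt(C1 + z^2)
 g(z) = sqrt(C1 + z^2)


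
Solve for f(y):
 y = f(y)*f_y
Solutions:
 f(y) = -sqrt(C1 + y^2)
 f(y) = sqrt(C1 + y^2)


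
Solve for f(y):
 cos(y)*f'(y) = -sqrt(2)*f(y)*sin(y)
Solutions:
 f(y) = C1*cos(y)^(sqrt(2))


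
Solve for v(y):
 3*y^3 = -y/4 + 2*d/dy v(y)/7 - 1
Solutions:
 v(y) = C1 + 21*y^4/8 + 7*y^2/16 + 7*y/2


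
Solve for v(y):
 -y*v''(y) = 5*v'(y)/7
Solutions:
 v(y) = C1 + C2*y^(2/7)


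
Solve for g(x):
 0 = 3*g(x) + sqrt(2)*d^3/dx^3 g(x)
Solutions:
 g(x) = C3*exp(-2^(5/6)*3^(1/3)*x/2) + (C1*sin(6^(5/6)*x/4) + C2*cos(6^(5/6)*x/4))*exp(2^(5/6)*3^(1/3)*x/4)


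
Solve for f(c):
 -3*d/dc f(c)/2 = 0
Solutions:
 f(c) = C1


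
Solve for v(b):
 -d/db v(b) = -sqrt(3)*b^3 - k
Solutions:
 v(b) = C1 + sqrt(3)*b^4/4 + b*k


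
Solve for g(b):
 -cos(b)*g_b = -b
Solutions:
 g(b) = C1 + Integral(b/cos(b), b)


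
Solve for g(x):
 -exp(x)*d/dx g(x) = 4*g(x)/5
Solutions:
 g(x) = C1*exp(4*exp(-x)/5)


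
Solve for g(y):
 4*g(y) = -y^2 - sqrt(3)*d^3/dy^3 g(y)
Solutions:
 g(y) = C3*exp(-2^(2/3)*3^(5/6)*y/3) - y^2/4 + (C1*sin(2^(2/3)*3^(1/3)*y/2) + C2*cos(2^(2/3)*3^(1/3)*y/2))*exp(2^(2/3)*3^(5/6)*y/6)


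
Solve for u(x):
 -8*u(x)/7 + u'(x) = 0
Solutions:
 u(x) = C1*exp(8*x/7)


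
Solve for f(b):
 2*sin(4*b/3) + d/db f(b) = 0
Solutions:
 f(b) = C1 + 3*cos(4*b/3)/2


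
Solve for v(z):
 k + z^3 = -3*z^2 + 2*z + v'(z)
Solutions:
 v(z) = C1 + k*z + z^4/4 + z^3 - z^2
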